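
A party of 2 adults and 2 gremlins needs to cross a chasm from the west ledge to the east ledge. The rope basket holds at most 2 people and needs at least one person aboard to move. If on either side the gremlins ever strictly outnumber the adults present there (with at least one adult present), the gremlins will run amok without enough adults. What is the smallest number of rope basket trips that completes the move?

5

Counting alone: each trip to the east ledge takes at most 2 across and each return brings at least 1 back, so after t trips out (and t−1 returns) at most 2t − (t−1) of the 4 are across; that first reaches 4 at t = 3, so at least 5 crossings are needed.
The plan below uses exactly 5 crossings, so it is optimal:
1. 2 gremlins → the east ledge.  (the west ledge: 2A 0G; the east ledge: 0A 2G)
2. 1 gremlin ← the west ledge.  (the west ledge: 2A 1G; the east ledge: 0A 1G)
3. 2 adults → the east ledge.  (the west ledge: 0A 1G; the east ledge: 2A 1G)
4. 1 gremlin ← the west ledge.  (the west ledge: 0A 2G; the east ledge: 2A 0G)
5. 2 gremlins → the east ledge.  (the west ledge: 0A 0G; the east ledge: 2A 2G)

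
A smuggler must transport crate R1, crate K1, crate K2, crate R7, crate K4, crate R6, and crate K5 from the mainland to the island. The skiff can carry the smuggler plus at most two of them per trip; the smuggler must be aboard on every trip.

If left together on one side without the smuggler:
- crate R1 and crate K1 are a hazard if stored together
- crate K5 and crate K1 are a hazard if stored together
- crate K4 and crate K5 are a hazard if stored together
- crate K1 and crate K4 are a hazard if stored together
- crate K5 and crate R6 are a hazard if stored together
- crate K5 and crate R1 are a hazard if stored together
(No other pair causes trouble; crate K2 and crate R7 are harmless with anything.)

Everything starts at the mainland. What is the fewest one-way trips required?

11

Counting alone: the smuggler can take at most 2 across per trip to the island, so moving all 7 needs at least 4 loaded trips out, with a return between consecutive ones — at least 7 crossings.
The safety rule pushes this higher. Following every safe sequence of crossings, the most of the 7 that can be at the island as the skiff arrives there on crossings 7, 9 is 5, 6 respectively — never all 7.
So no plan with fewer than 11 crossings exists, and this one achieves 11:
1. Smuggler goes to the island with crate K1 and crate K5.
2. Smuggler goes back to the mainland with crate K1.
3. Smuggler goes to the island with crate K4 and crate R1.
4. Smuggler goes back to the mainland with crate K5.
5. Smuggler goes to the island with crate K1 and crate R6.
6. Smuggler goes back to the mainland with crate K1.
7. Smuggler goes to the island with crate K1 and crate K2.
8. Smuggler goes back to the mainland with crate K1.
9. Smuggler goes to the island with crate K1 and crate R7.
10. Smuggler goes back to the mainland with crate K1.
11. Smuggler goes to the island with crate K1 and crate K5.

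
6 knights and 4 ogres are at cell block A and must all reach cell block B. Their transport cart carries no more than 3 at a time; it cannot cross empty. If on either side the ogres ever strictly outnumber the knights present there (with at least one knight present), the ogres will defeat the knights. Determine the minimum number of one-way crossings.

9

Counting alone: each trip to cell block B takes at most 3 across and each return brings at least 1 back, so after t trips out (and t−1 returns) at most 3t − (t−1) of the 10 are across; that first reaches 10 at t = 5, so at least 9 crossings are needed.
The plan below uses exactly 9 crossings, so it is optimal:
1. 2 ogres → cell block B.  (cell block A: 6K 2O; cell block B: 0K 2O)
2. 1 ogre ← cell block A.  (cell block A: 6K 3O; cell block B: 0K 1O)
3. 3 ogres → cell block B.  (cell block A: 6K 0O; cell block B: 0K 4O)
4. 1 ogre ← cell block A.  (cell block A: 6K 1O; cell block B: 0K 3O)
5. 3 knights → cell block B.  (cell block A: 3K 1O; cell block B: 3K 3O)
6. 1 ogre ← cell block A.  (cell block A: 3K 2O; cell block B: 3K 2O)
7. 1 knight and 2 ogres → cell block B.  (cell block A: 2K 0O; cell block B: 4K 4O)
8. 1 ogre ← cell block A.  (cell block A: 2K 1O; cell block B: 4K 3O)
9. 2 knights and 1 ogre → cell block B.  (cell block A: 0K 0O; cell block B: 6K 4O)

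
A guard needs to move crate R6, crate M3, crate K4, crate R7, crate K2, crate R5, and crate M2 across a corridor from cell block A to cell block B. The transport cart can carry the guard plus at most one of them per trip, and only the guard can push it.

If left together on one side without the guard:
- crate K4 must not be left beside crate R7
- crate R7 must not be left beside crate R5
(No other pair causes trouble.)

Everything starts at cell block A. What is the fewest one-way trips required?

Counting alone: the guard can take at most 1 across per trip to cell block B, so moving all 7 needs at least 7 loaded trips out, with a return between consecutive ones — at least 13 crossings.
The safety rule pushes this higher. Following every safe sequence of crossings, the most of the 7 that can be at cell block B as the transport cart arrives there on crossing 13 is 6 — never all 7.
So no plan with fewer than 15 crossings exists, and this one achieves 15:
1. Guard goes to cell block B with crate R7.
2. Guard goes back to cell block A alone.
3. Guard goes to cell block B with crate R6.
4. Guard goes back to cell block A alone.
5. Guard goes to cell block B with crate M3.
6. Guard goes back to cell block A alone.
7. Guard goes to cell block B with crate K4.
8. Guard goes back to cell block A with crate R7.
9. Guard goes to cell block B with crate R5.
10. Guard goes back to cell block A alone.
11. Guard goes to cell block B with crate K2.
12. Guard goes back to cell block A alone.
13. Guard goes to cell block B with crate M2.
14. Guard goes back to cell block A alone.
15. Guard goes to cell block B with crate R7.

15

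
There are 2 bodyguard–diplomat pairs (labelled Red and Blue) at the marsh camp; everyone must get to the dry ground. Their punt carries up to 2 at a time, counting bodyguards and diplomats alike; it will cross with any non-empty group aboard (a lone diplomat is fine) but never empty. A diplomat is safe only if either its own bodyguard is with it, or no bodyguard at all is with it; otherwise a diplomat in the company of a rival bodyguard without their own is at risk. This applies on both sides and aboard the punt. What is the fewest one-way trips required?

Counting alone: each trip to the dry ground takes at most 2 across and each return brings at least 1 back, so after t trips out (and t−1 returns) at most 2t − (t−1) of the 4 are across; that first reaches 4 at t = 3, so at least 5 crossings are needed.
The plan below uses exactly 5 crossings, so it is optimal:
1. bodyguard Red and diplomat Red cross → the dry ground.
2. bodyguard Red crosses ← the marsh camp.
3. bodyguard Blue and bodyguard Red cross → the dry ground.
4. bodyguard Blue crosses ← the marsh camp.
5. bodyguard Blue and diplomat Blue cross → the dry ground.

5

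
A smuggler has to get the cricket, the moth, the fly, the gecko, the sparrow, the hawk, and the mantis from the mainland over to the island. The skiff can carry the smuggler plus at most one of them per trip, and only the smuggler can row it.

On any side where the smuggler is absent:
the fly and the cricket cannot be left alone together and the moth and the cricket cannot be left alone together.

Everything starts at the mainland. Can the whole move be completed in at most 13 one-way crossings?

No

Counting alone: the smuggler can take at most 1 across per trip to the island, so moving all 7 needs at least 7 loaded trips out, with a return between consecutive ones — at least 13 crossings.
The safety rule pushes this higher. Following every safe sequence of crossings, the most of the 7 that can be at the island as the skiff arrives there on crossing 13 is 6 — never all 7.
So the move cannot be finished within 13 crossings. (The shortest complete plan takes 15:)
1. Smuggler goes to the island with the cricket.  [the mainland: the fly, the gecko, the hawk, the mantis, the moth, the sparrow | the island: the cricket]
2. Smuggler goes back to the mainland alone.  [the mainland: the fly, the gecko, the hawk, the mantis, the moth, the sparrow | the island: the cricket]
3. Smuggler goes to the island with the moth.  [the mainland: the fly, the gecko, the hawk, the mantis, the sparrow | the island: the cricket, the moth]
4. Smuggler goes back to the mainland with the cricket.  [the mainland: the cricket, the fly, the gecko, the hawk, the mantis, the sparrow | the island: the moth]
5. Smuggler goes to the island with the fly.  [the mainland: the cricket, the gecko, the hawk, the mantis, the sparrow | the island: the fly, the moth]
6. Smuggler goes back to the mainland alone.  [the mainland: the cricket, the gecko, the hawk, the mantis, the sparrow | the island: the fly, the moth]
7. Smuggler goes to the island with the gecko.  [the mainland: the cricket, the hawk, the mantis, the sparrow | the island: the fly, the gecko, the moth]
8. Smuggler goes back to the mainland alone.  [the mainland: the cricket, the hawk, the mantis, the sparrow | the island: the fly, the gecko, the moth]
9. Smuggler goes to the island with the sparrow.  [the mainland: the cricket, the hawk, the mantis | the island: the fly, the gecko, the moth, the sparrow]
10. Smuggler goes back to the mainland alone.  [the mainland: the cricket, the hawk, the mantis | the island: the fly, the gecko, the moth, the sparrow]
11. Smuggler goes to the island with the hawk.  [the mainland: the cricket, the mantis | the island: the fly, the gecko, the hawk, the moth, the sparrow]
12. Smuggler goes back to the mainland alone.  [the mainland: the cricket, the mantis | the island: the fly, the gecko, the hawk, the moth, the sparrow]
13. Smuggler goes to the island with the mantis.  [the mainland: the cricket | the island: the fly, the gecko, the hawk, the mantis, the moth, the sparrow]
14. Smuggler goes back to the mainland alone.  [the mainland: the cricket | the island: the fly, the gecko, the hawk, the mantis, the moth, the sparrow]
15. Smuggler goes to the island with the cricket.  [the mainland: — | the island: the cricket, the fly, the gecko, the hawk, the mantis, the moth, the sparrow]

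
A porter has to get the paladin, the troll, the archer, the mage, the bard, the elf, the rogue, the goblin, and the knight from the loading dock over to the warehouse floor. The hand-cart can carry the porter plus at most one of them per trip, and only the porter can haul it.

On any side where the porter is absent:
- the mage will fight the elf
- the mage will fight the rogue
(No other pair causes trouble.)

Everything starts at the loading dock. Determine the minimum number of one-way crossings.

Counting alone: the porter can take at most 1 across per trip to the warehouse floor, so moving all 9 needs at least 9 loaded trips out, with a return between consecutive ones — at least 17 crossings.
The safety rule pushes this higher. Following every safe sequence of crossings, the most of the 9 that can be at the warehouse floor as the hand-cart arrives there on crossing 17 is 8 — never all 9.
So no plan with fewer than 19 crossings exists, and this one achieves 19:
1. Porter goes to the warehouse floor with the mage.  [the loading dock: the archer, the bard, the elf, the goblin, the knight, the paladin, the rogue, the troll | the warehouse floor: the mage]
2. Porter goes back to the loading dock alone.  [the loading dock: the archer, the bard, the elf, the goblin, the knight, the paladin, the rogue, the troll | the warehouse floor: the mage]
3. Porter goes to the warehouse floor with the paladin.  [the loading dock: the archer, the bard, the elf, the goblin, the knight, the rogue, the troll | the warehouse floor: the mage, the paladin]
4. Porter goes back to the loading dock alone.  [the loading dock: the archer, the bard, the elf, the goblin, the knight, the rogue, the troll | the warehouse floor: the mage, the paladin]
5. Porter goes to the warehouse floor with the troll.  [the loading dock: the archer, the bard, the elf, the goblin, the knight, the rogue | the warehouse floor: the mage, the paladin, the troll]
6. Porter goes back to the loading dock alone.  [the loading dock: the archer, the bard, the elf, the goblin, the knight, the rogue | the warehouse floor: the mage, the paladin, the troll]
7. Porter goes to the warehouse floor with the archer.  [the loading dock: the bard, the elf, the goblin, the knight, the rogue | the warehouse floor: the archer, the mage, the paladin, the troll]
8. Porter goes back to the loading dock alone.  [the loading dock: the bard, the elf, the goblin, the knight, the rogue | the warehouse floor: the archer, the mage, the paladin, the troll]
9. Porter goes to the warehouse floor with the bard.  [the loading dock: the elf, the goblin, the knight, the rogue | the warehouse floor: the archer, the bard, the mage, the paladin, the troll]
10. Porter goes back to the loading dock alone.  [the loading dock: the elf, the goblin, the knight, the rogue | the warehouse floor: the archer, the bard, the mage, the paladin, the troll]
11. Porter goes to the warehouse floor with the elf.  [the loading dock: the goblin, the knight, the rogue | the warehouse floor: the archer, the bard, the elf, the mage, the paladin, the troll]
12. Porter goes back to the loading dock with the mage.  [the loading dock: the goblin, the knight, the mage, the rogue | the warehouse floor: the archer, the bard, the elf, the paladin, the troll]
13. Porter goes to the warehouse floor with the rogue.  [the loading dock: the goblin, the knight, the mage | the warehouse floor: the archer, the bard, the elf, the paladin, the rogue, the troll]
14. Porter goes back to the loading dock alone.  [the loading dock: the goblin, the knight, the mage | the warehouse floor: the archer, the bard, the elf, the paladin, the rogue, the troll]
15. Porter goes to the warehouse floor with the goblin.  [the loading dock: the knight, the mage | the warehouse floor: the archer, the bard, the elf, the goblin, the paladin, the rogue, the troll]
16. Porter goes back to the loading dock alone.  [the loading dock: the knight, the mage | the warehouse floor: the archer, the bard, the elf, the goblin, the paladin, the rogue, the troll]
17. Porter goes to the warehouse floor with the knight.  [the loading dock: the mage | the warehouse floor: the archer, the bard, the elf, the goblin, the knight, the paladin, the rogue, the troll]
18. Porter goes back to the loading dock alone.  [the loading dock: the mage | the warehouse floor: the archer, the bard, the elf, the goblin, the knight, the paladin, the rogue, the troll]
19. Porter goes to the warehouse floor with the mage.  [the loading dock: — | the warehouse floor: the archer, the bard, the elf, the goblin, the knight, the mage, the paladin, the rogue, the troll]

19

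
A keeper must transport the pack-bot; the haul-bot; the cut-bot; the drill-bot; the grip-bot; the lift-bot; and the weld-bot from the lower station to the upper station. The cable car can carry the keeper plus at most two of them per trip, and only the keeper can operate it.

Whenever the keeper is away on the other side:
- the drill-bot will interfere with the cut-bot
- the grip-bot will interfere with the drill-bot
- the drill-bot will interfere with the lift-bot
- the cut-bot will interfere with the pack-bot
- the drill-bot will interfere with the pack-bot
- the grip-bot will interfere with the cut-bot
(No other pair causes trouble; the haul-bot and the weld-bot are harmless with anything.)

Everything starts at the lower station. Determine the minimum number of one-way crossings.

Counting alone: the keeper can take at most 2 across per trip to the upper station, so moving all 7 needs at least 4 loaded trips out, with a return between consecutive ones — at least 7 crossings.
The safety rule pushes this higher. Following every safe sequence of crossings, the most of the 7 that can be at the upper station as the cable car arrives there on crossings 7, 9 is 5, 6 respectively — never all 7.
So no plan with fewer than 11 crossings exists, and this one achieves 11:
1. Keeper goes to the upper station with the cut-bot and the drill-bot.  [the lower station: the grip-bot, the haul-bot, the lift-bot, the pack-bot, the weld-bot | the upper station: the cut-bot, the drill-bot]
2. Keeper goes back to the lower station with the cut-bot.  [the lower station: the cut-bot, the grip-bot, the haul-bot, the lift-bot, the pack-bot, the weld-bot | the upper station: the drill-bot]
3. Keeper goes to the upper station with the grip-bot and the pack-bot.  [the lower station: the cut-bot, the haul-bot, the lift-bot, the weld-bot | the upper station: the drill-bot, the grip-bot, the pack-bot]
4. Keeper goes back to the lower station with the drill-bot.  [the lower station: the cut-bot, the drill-bot, the haul-bot, the lift-bot, the weld-bot | the upper station: the grip-bot, the pack-bot]
5. Keeper goes to the upper station with the drill-bot and the haul-bot.  [the lower station: the cut-bot, the lift-bot, the weld-bot | the upper station: the drill-bot, the grip-bot, the haul-bot, the pack-bot]
6. Keeper goes back to the lower station with the drill-bot.  [the lower station: the cut-bot, the drill-bot, the lift-bot, the weld-bot | the upper station: the grip-bot, the haul-bot, the pack-bot]
7. Keeper goes to the upper station with the cut-bot and the lift-bot.  [the lower station: the drill-bot, the weld-bot | the upper station: the cut-bot, the grip-bot, the haul-bot, the lift-bot, the pack-bot]
8. Keeper goes back to the lower station with the cut-bot.  [the lower station: the cut-bot, the drill-bot, the weld-bot | the upper station: the grip-bot, the haul-bot, the lift-bot, the pack-bot]
9. Keeper goes to the upper station with the cut-bot and the weld-bot.  [the lower station: the drill-bot | the upper station: the cut-bot, the grip-bot, the haul-bot, the lift-bot, the pack-bot, the weld-bot]
10. Keeper goes back to the lower station with the cut-bot.  [the lower station: the cut-bot, the drill-bot | the upper station: the grip-bot, the haul-bot, the lift-bot, the pack-bot, the weld-bot]
11. Keeper goes to the upper station with the cut-bot and the drill-bot.  [the lower station: — | the upper station: the cut-bot, the drill-bot, the grip-bot, the haul-bot, the lift-bot, the pack-bot, the weld-bot]

11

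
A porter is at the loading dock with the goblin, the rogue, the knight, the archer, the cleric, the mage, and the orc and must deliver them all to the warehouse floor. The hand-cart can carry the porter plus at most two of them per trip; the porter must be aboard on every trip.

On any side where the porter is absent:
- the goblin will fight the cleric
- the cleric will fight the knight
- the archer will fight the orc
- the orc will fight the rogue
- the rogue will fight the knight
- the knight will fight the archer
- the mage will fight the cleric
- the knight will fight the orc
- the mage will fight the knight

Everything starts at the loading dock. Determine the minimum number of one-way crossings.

impossible

Whatever the first load, the items left behind include a forbidden pair without the porter. No opening move is safe, so no plan exists.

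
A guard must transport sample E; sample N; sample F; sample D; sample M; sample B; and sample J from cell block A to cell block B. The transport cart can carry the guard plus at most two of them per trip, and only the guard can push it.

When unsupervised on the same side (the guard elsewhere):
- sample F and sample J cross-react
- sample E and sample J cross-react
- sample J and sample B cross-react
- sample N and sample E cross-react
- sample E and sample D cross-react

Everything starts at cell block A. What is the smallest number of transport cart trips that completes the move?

Counting alone: the guard can take at most 2 across per trip to cell block B, so moving all 7 needs at least 4 loaded trips out, with a return between consecutive ones — at least 7 crossings.
The safety rule pushes this higher. Following every safe sequence of crossings, the most of the 7 that can be at cell block B as the transport cart arrives there on crossing 7 is 6 — never all 7.
So no plan with fewer than 9 crossings exists, and this one achieves 9:
1. Guard goes to cell block B with sample E and sample J.
2. Guard goes back to cell block A with sample E.
3. Guard goes to cell block B with sample E and sample N.
4. Guard goes back to cell block A with sample E.
5. Guard goes to cell block B with sample D and sample M.
6. Guard goes back to cell block A alone.
7. Guard goes to cell block B with sample B and sample F.
8. Guard goes back to cell block A with sample J.
9. Guard goes to cell block B with sample E and sample J.

9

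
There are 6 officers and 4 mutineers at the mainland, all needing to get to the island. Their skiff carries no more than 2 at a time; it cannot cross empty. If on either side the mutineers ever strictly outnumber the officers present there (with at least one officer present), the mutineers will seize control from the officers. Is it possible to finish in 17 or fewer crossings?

Yes

Yes — this plan uses 17 crossings (≤ 17):
1. 2 mutineers → the island.  (the mainland: 6O 2M; the island: 0O 2M)
2. 1 mutineer ← the mainland.  (the mainland: 6O 3M; the island: 0O 1M)
3. 2 mutineers → the island.  (the mainland: 6O 1M; the island: 0O 3M)
4. 1 mutineer ← the mainland.  (the mainland: 6O 2M; the island: 0O 2M)
5. 2 officers → the island.  (the mainland: 4O 2M; the island: 2O 2M)
6. 1 mutineer ← the mainland.  (the mainland: 4O 3M; the island: 2O 1M)
7. 1 officer and 1 mutineer → the island.  (the mainland: 3O 2M; the island: 3O 2M)
8. 1 mutineer ← the mainland.  (the mainland: 3O 3M; the island: 3O 1M)
9. 2 mutineers → the island.  (the mainland: 3O 1M; the island: 3O 3M)
10. 1 mutineer ← the mainland.  (the mainland: 3O 2M; the island: 3O 2M)
11. 1 officer and 1 mutineer → the island.  (the mainland: 2O 1M; the island: 4O 3M)
12. 1 mutineer ← the mainland.  (the mainland: 2O 2M; the island: 4O 2M)
13. 2 mutineers → the island.  (the mainland: 2O 0M; the island: 4O 4M)
14. 1 mutineer ← the mainland.  (the mainland: 2O 1M; the island: 4O 3M)
15. 1 officer and 1 mutineer → the island.  (the mainland: 1O 0M; the island: 5O 4M)
16. 1 mutineer ← the mainland.  (the mainland: 1O 1M; the island: 5O 3M)
17. 1 officer and 1 mutineer → the island.  (the mainland: 0O 0M; the island: 6O 4M)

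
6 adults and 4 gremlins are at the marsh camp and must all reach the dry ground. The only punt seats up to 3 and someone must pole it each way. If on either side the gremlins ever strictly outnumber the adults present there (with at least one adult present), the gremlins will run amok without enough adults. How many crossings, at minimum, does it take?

9

Counting alone: each trip to the dry ground takes at most 3 across and each return brings at least 1 back, so after t trips out (and t−1 returns) at most 3t − (t−1) of the 10 are across; that first reaches 10 at t = 5, so at least 9 crossings are needed.
The plan below uses exactly 9 crossings, so it is optimal:
1. 2 gremlins → the dry ground.  (the marsh camp: 6A 2G; the dry ground: 0A 2G)
2. 1 gremlin ← the marsh camp.  (the marsh camp: 6A 3G; the dry ground: 0A 1G)
3. 3 gremlins → the dry ground.  (the marsh camp: 6A 0G; the dry ground: 0A 4G)
4. 1 gremlin ← the marsh camp.  (the marsh camp: 6A 1G; the dry ground: 0A 3G)
5. 3 adults → the dry ground.  (the marsh camp: 3A 1G; the dry ground: 3A 3G)
6. 1 gremlin ← the marsh camp.  (the marsh camp: 3A 2G; the dry ground: 3A 2G)
7. 1 adult and 2 gremlins → the dry ground.  (the marsh camp: 2A 0G; the dry ground: 4A 4G)
8. 1 gremlin ← the marsh camp.  (the marsh camp: 2A 1G; the dry ground: 4A 3G)
9. 2 adults and 1 gremlin → the dry ground.  (the marsh camp: 0A 0G; the dry ground: 6A 4G)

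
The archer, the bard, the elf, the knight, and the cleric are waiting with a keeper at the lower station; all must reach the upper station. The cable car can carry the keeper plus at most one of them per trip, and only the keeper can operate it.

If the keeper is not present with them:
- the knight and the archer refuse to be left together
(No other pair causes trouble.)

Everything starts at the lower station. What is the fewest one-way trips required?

Counting alone: the keeper can take at most 1 across per trip to the upper station, so moving all 5 needs at least 5 loaded trips out, with a return between consecutive ones — at least 9 crossings.
The plan below uses exactly 9 crossings, so it is optimal:
1. Keeper goes to the upper station with the archer.
2. Keeper goes back to the lower station alone.
3. Keeper goes to the upper station with the bard.
4. Keeper goes back to the lower station alone.
5. Keeper goes to the upper station with the elf.
6. Keeper goes back to the lower station alone.
7. Keeper goes to the upper station with the cleric.
8. Keeper goes back to the lower station alone.
9. Keeper goes to the upper station with the knight.

9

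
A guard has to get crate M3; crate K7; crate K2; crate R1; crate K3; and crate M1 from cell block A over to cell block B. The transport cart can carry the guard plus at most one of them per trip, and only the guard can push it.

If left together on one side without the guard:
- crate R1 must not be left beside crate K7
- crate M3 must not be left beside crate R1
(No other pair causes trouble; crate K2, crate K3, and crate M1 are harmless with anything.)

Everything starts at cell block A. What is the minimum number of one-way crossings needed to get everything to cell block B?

13

Counting alone: the guard can take at most 1 across per trip to cell block B, so moving all 6 needs at least 6 loaded trips out, with a return between consecutive ones — at least 11 crossings.
The safety rule pushes this higher. Following every safe sequence of crossings, the most of the 6 that can be at cell block B as the transport cart arrives there on crossing 11 is 5 — never all 6.
So no plan with fewer than 13 crossings exists, and this one achieves 13:
1. Guard goes to cell block B with crate R1.
2. Guard goes back to cell block A alone.
3. Guard goes to cell block B with crate M3.
4. Guard goes back to cell block A with crate R1.
5. Guard goes to cell block B with crate K7.
6. Guard goes back to cell block A alone.
7. Guard goes to cell block B with crate K2.
8. Guard goes back to cell block A alone.
9. Guard goes to cell block B with crate K3.
10. Guard goes back to cell block A alone.
11. Guard goes to cell block B with crate M1.
12. Guard goes back to cell block A alone.
13. Guard goes to cell block B with crate R1.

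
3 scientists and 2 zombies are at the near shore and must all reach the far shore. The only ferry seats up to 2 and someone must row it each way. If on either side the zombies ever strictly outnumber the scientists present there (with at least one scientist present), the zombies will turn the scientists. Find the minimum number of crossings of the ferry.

7

Counting alone: each trip to the far shore takes at most 2 across and each return brings at least 1 back, so after t trips out (and t−1 returns) at most 2t − (t−1) of the 5 are across; that first reaches 5 at t = 4, so at least 7 crossings are needed.
The plan below uses exactly 7 crossings, so it is optimal:
1. 2 zombies → the far shore.  (the near shore: 3S 0Z; the far shore: 0S 2Z)
2. 1 zombie ← the near shore.  (the near shore: 3S 1Z; the far shore: 0S 1Z)
3. 2 scientists → the far shore.  (the near shore: 1S 1Z; the far shore: 2S 1Z)
4. 1 scientist ← the near shore.  (the near shore: 2S 1Z; the far shore: 1S 1Z)
5. 1 scientist and 1 zombie → the far shore.  (the near shore: 1S 0Z; the far shore: 2S 2Z)
6. 1 zombie ← the near shore.  (the near shore: 1S 1Z; the far shore: 2S 1Z)
7. 1 scientist and 1 zombie → the far shore.  (the near shore: 0S 0Z; the far shore: 3S 2Z)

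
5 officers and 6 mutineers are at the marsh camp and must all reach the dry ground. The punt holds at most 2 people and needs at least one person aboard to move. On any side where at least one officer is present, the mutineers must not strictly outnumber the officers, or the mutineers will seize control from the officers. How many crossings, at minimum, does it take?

impossible

The mutineers already outnumber the officers at the marsh camp before anyone moves, so the starting position itself is disallowed.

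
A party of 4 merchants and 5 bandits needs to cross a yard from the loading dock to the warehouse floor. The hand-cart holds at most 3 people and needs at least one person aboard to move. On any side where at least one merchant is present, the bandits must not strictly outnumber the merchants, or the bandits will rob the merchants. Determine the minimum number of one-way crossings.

impossible

The bandits already outnumber the merchants at the loading dock before anyone moves, so the starting position itself is disallowed.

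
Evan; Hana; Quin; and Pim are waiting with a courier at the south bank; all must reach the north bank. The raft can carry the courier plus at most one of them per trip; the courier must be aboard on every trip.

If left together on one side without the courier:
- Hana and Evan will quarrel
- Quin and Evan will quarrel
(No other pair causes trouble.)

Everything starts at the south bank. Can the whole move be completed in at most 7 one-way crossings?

Counting alone: the courier can take at most 1 across per trip to the north bank, so moving all 4 needs at least 4 loaded trips out, with a return between consecutive ones — at least 7 crossings.
The safety rule pushes this higher. Following every safe sequence of crossings, the most of the 4 that can be at the north bank as the raft arrives there on crossing 7 is 3 — never all 4.
So the move cannot be finished within 7 crossings. (The shortest complete plan takes 9:)
1. Courier goes to the north bank with Evan.  [the south bank: Hana, Pim, Quin | the north bank: Evan]
2. Courier goes back to the south bank alone.  [the south bank: Hana, Pim, Quin | the north bank: Evan]
3. Courier goes to the north bank with Hana.  [the south bank: Pim, Quin | the north bank: Evan, Hana]
4. Courier goes back to the south bank with Evan.  [the south bank: Evan, Pim, Quin | the north bank: Hana]
5. Courier goes to the north bank with Quin.  [the south bank: Evan, Pim | the north bank: Hana, Quin]
6. Courier goes back to the south bank alone.  [the south bank: Evan, Pim | the north bank: Hana, Quin]
7. Courier goes to the north bank with Pim.  [the south bank: Evan | the north bank: Hana, Pim, Quin]
8. Courier goes back to the south bank alone.  [the south bank: Evan | the north bank: Hana, Pim, Quin]
9. Courier goes to the north bank with Evan.  [the south bank: — | the north bank: Evan, Hana, Pim, Quin]

No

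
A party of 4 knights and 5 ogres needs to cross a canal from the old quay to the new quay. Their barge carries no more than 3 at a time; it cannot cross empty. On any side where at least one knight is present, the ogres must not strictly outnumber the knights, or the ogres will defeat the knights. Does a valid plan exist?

No

The ogres already outnumber the knights at the old quay before anyone moves, so the starting position itself is disallowed.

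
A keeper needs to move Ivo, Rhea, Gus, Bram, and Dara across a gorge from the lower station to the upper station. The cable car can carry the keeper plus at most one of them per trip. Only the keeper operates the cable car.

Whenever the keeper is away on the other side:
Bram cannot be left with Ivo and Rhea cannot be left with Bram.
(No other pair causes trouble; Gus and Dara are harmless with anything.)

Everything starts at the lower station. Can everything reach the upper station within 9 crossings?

Counting alone: the keeper can take at most 1 across per trip to the upper station, so moving all 5 needs at least 5 loaded trips out, with a return between consecutive ones — at least 9 crossings.
The safety rule pushes this higher. Following every safe sequence of crossings, the most of the 5 that can be at the upper station as the cable car arrives there on crossing 9 is 4 — never all 5.
So the move cannot be finished within 9 crossings. (The shortest complete plan takes 11:)
1. Keeper goes to the upper station with Bram.  [the lower station: Dara, Gus, Ivo, Rhea | the upper station: Bram]
2. Keeper goes back to the lower station alone.  [the lower station: Dara, Gus, Ivo, Rhea | the upper station: Bram]
3. Keeper goes to the upper station with Ivo.  [the lower station: Dara, Gus, Rhea | the upper station: Bram, Ivo]
4. Keeper goes back to the lower station with Bram.  [the lower station: Bram, Dara, Gus, Rhea | the upper station: Ivo]
5. Keeper goes to the upper station with Rhea.  [the lower station: Bram, Dara, Gus | the upper station: Ivo, Rhea]
6. Keeper goes back to the lower station alone.  [the lower station: Bram, Dara, Gus | the upper station: Ivo, Rhea]
7. Keeper goes to the upper station with Gus.  [the lower station: Bram, Dara | the upper station: Gus, Ivo, Rhea]
8. Keeper goes back to the lower station alone.  [the lower station: Bram, Dara | the upper station: Gus, Ivo, Rhea]
9. Keeper goes to the upper station with Dara.  [the lower station: Bram | the upper station: Dara, Gus, Ivo, Rhea]
10. Keeper goes back to the lower station alone.  [the lower station: Bram | the upper station: Dara, Gus, Ivo, Rhea]
11. Keeper goes to the upper station with Bram.  [the lower station: — | the upper station: Bram, Dara, Gus, Ivo, Rhea]

No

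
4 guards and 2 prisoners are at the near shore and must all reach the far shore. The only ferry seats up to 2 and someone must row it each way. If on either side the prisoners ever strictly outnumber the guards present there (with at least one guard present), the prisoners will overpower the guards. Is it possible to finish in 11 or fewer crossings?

Yes

Yes — this plan uses 9 crossings (≤ 11):
1. 2 prisoners → the far shore.  (the near shore: 4G 0P; the far shore: 0G 2P)
2. 1 prisoner ← the near shore.  (the near shore: 4G 1P; the far shore: 0G 1P)
3. 2 guards → the far shore.  (the near shore: 2G 1P; the far shore: 2G 1P)
4. 1 prisoner ← the near shore.  (the near shore: 2G 2P; the far shore: 2G 0P)
5. 2 prisoners → the far shore.  (the near shore: 2G 0P; the far shore: 2G 2P)
6. 1 prisoner ← the near shore.  (the near shore: 2G 1P; the far shore: 2G 1P)
7. 1 guard and 1 prisoner → the far shore.  (the near shore: 1G 0P; the far shore: 3G 2P)
8. 1 prisoner ← the near shore.  (the near shore: 1G 1P; the far shore: 3G 1P)
9. 1 guard and 1 prisoner → the far shore.  (the near shore: 0G 0P; the far shore: 4G 2P)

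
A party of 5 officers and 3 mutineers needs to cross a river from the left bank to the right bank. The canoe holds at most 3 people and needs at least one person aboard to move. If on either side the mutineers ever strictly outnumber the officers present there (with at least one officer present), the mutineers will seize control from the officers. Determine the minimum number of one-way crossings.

Counting alone: each trip to the right bank takes at most 3 across and each return brings at least 1 back, so after t trips out (and t−1 returns) at most 3t − (t−1) of the 8 are across; that first reaches 8 at t = 4, so at least 7 crossings are needed.
The plan below uses exactly 7 crossings, so it is optimal:
1. 2 mutineers → the right bank.  (the left bank: 5O 1M; the right bank: 0O 2M)
2. 1 mutineer ← the left bank.  (the left bank: 5O 2M; the right bank: 0O 1M)
3. 2 officers and 1 mutineer → the right bank.  (the left bank: 3O 1M; the right bank: 2O 2M)
4. 1 mutineer ← the left bank.  (the left bank: 3O 2M; the right bank: 2O 1M)
5. 1 officer and 2 mutineers → the right bank.  (the left bank: 2O 0M; the right bank: 3O 3M)
6. 1 mutineer ← the left bank.  (the left bank: 2O 1M; the right bank: 3O 2M)
7. 2 officers and 1 mutineer → the right bank.  (the left bank: 0O 0M; the right bank: 5O 3M)

7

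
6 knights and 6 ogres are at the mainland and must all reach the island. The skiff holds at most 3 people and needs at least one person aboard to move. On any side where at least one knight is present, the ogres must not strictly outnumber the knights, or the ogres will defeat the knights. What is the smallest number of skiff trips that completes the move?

Following every safe sequence of crossings from the start, the most of the 12 that can be at the island as the skiff arrives there on crossings 1, 3, 5 is 3, 5, 6 respectively; the best ever achieved is 6 of 12.
From crossing 7 on, no configuration arises that was not already reachable earlier: only 17 distinct safe configurations (who is on which side, and where the skiff is) can ever be reached, none of them has everyone across, and every continuation just revisits them. They are: 0 knights + 0 ogres across (skiff back at the start); 0 knights + 1 ogre across (skiff there); 0 knights + 1 ogre across (skiff back at the start); 0 knights + 2 ogres across (skiff there); 0 knights + 2 ogres across (skiff back at the start); 0 knights + 3 ogres across (skiff there); 0 knights + 3 ogres across (skiff back at the start); 0 knights + 4 ogres across (skiff there); 0 knights + 4 ogres across (skiff back at the start); 0 knights + 5 ogres across (skiff there); 0 knights + 5 ogres across (skiff back at the start); 0 knights + 6 ogres across (skiff there); 1 knight + 1 ogre across (skiff there); 1 knight + 1 ogre across (skiff back at the start); 2 knights + 2 ogres across (skiff there); 2 knights + 2 ogres across (skiff back at the start); 3 knights + 3 ogres across (skiff there). So no valid plan exists.

impossible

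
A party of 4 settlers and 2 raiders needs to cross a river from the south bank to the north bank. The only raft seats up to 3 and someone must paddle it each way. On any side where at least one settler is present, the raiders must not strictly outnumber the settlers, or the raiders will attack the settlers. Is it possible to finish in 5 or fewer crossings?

Yes

Yes — this plan uses 5 crossings (≤ 5):
1. 2 raiders → the north bank.  (the south bank: 4S 0R; the north bank: 0S 2R)
2. 1 raider ← the south bank.  (the south bank: 4S 1R; the north bank: 0S 1R)
3. 2 settlers and 1 raider → the north bank.  (the south bank: 2S 0R; the north bank: 2S 2R)
4. 1 raider ← the south bank.  (the south bank: 2S 1R; the north bank: 2S 1R)
5. 2 settlers and 1 raider → the north bank.  (the south bank: 0S 0R; the north bank: 4S 2R)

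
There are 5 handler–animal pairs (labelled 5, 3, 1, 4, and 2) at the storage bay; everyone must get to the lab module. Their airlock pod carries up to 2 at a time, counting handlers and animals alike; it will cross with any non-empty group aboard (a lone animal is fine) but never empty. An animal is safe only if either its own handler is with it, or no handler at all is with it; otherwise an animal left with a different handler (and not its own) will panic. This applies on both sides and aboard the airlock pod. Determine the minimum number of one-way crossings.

impossible

Following every safe sequence of crossings from the start, the most of the 10 that can be at the lab module as the airlock pod arrives there on crossings 1, 3, 5, 7 is 2, 3, 4, 5 respectively; the best ever achieved is 5 of 10.
From crossing 9 on, no configuration arises that was not already reachable earlier: only 82 distinct safe configurations (who is on which side, and where the airlock pod is) can ever be reached, none of them has everyone across, and every continuation just revisits them. So no valid plan exists.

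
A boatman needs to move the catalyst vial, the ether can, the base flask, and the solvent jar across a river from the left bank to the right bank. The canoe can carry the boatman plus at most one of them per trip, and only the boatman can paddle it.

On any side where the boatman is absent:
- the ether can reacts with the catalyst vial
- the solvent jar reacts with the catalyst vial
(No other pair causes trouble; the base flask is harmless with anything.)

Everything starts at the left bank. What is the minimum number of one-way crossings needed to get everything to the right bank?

9

Counting alone: the boatman can take at most 1 across per trip to the right bank, so moving all 4 needs at least 4 loaded trips out, with a return between consecutive ones — at least 7 crossings.
The safety rule pushes this higher. Following every safe sequence of crossings, the most of the 4 that can be at the right bank as the canoe arrives there on crossing 7 is 3 — never all 4.
So no plan with fewer than 9 crossings exists, and this one achieves 9:
1. Boatman goes to the right bank with the catalyst vial.
2. Boatman goes back to the left bank alone.
3. Boatman goes to the right bank with the ether can.
4. Boatman goes back to the left bank with the catalyst vial.
5. Boatman goes to the right bank with the solvent jar.
6. Boatman goes back to the left bank alone.
7. Boatman goes to the right bank with the base flask.
8. Boatman goes back to the left bank alone.
9. Boatman goes to the right bank with the catalyst vial.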